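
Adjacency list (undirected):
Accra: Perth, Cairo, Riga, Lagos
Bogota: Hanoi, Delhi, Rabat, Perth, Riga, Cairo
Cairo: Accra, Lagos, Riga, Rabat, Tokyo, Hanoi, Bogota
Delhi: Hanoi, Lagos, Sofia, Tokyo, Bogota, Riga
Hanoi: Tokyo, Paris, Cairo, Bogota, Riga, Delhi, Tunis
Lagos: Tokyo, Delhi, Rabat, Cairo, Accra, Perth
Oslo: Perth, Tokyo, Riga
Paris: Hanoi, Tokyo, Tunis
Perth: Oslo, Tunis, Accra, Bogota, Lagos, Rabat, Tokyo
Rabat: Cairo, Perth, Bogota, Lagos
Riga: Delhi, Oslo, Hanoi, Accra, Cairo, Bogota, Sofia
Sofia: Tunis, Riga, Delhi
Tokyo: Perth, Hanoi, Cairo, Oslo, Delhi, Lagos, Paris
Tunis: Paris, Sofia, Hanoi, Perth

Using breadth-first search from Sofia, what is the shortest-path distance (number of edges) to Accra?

Level 0: Sofia
Level 1: Delhi, Riga, Tunis
Level 2: Accra, Bogota, Cairo, Hanoi, Lagos, Oslo, Paris, Perth, Tokyo
Level 3: Rabat
Accra first appears at level 2.

2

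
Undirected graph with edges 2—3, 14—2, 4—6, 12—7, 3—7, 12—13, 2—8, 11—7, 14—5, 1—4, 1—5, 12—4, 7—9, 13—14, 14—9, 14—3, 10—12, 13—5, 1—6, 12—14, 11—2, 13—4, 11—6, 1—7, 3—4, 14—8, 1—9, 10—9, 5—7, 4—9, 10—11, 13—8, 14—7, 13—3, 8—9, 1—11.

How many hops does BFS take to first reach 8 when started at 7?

2

Level 0: 7
Level 1: 1, 3, 5, 9, 11, 12, 14
Level 2: 2, 4, 6, 8, 10, 13
8 first appears at level 2.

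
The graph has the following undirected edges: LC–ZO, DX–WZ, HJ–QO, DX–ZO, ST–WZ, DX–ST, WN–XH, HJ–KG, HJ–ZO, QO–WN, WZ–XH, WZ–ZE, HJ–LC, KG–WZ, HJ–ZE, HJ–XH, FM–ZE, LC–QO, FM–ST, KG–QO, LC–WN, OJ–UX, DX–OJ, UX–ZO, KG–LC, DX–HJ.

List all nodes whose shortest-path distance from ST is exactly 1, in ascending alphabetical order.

DX, FM, WZ

Level 0: ST
Level 1: DX, FM, WZ
Level 2: HJ, KG, OJ, XH, ZE, ZO
Level 3: LC, QO, UX, WN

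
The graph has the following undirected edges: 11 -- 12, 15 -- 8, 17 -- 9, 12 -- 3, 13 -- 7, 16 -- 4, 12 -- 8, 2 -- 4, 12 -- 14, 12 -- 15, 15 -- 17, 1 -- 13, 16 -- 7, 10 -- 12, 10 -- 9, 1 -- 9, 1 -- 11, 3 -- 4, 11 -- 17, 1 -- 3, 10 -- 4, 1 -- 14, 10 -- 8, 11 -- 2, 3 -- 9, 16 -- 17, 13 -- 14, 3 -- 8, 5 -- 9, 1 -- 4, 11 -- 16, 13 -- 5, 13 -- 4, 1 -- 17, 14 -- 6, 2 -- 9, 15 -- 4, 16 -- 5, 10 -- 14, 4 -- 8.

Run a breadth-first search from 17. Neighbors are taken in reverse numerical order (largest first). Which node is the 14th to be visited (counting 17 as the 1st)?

3

Visit 17; enqueue 16, 15, 11, 9, 1 → queue [16, 15, 11, 9, 1]
Visit 16; enqueue 7, 5, 4 → queue [15, 11, 9, 1, 7, 5, 4]
Visit 15; enqueue 12, 8 → queue [11, 9, 1, 7, 5, 4, 12, 8]
Visit 11; enqueue 2 → queue [9, 1, 7, 5, 4, 12, 8, 2]
Visit 9; enqueue 10, 3 → queue [1, 7, 5, 4, 12, 8, 2, 10, 3]
Visit 1; enqueue 14, 13 → queue [7, 5, 4, 12, 8, 2, 10, 3, 14, 13]
Visit 7 → queue [5, 4, 12, 8, 2, 10, 3, 14, 13]
Visit 5 → queue [4, 12, 8, 2, 10, 3, 14, 13]
Visit 4 → queue [12, 8, 2, 10, 3, 14, 13]
Visit 12 → queue [8, 2, 10, 3, 14, 13]
Visit 8 → queue [2, 10, 3, 14, 13]
Visit 2 → queue [10, 3, 14, 13]
Visit 10 → queue [3, 14, 13]
Visit 3 → queue [14, 13]
Visit 14; enqueue 6 → queue [13, 6]
Visit 13 → queue [6]
Visit 6 → queue []

Visit order: 17, 16, 15, 11, 9, 1, 7, 5, 4, 12, 8, 2, 10, 3, 14, 13, 6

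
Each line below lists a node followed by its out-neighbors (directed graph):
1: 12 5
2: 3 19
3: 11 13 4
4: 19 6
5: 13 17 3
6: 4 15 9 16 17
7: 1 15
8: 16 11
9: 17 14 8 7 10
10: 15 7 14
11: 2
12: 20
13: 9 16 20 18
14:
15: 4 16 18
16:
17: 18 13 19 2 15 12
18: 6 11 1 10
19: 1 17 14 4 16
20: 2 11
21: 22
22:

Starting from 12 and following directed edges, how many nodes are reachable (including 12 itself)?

BFS from 12 visits: 12, 20, 2, 11, 3, 19, 13, 4, 1, 17, 14, 16, 9, 18, 6, 5, 15, 8, 7, 10
Reachable nodes: 20 of 22 total.

20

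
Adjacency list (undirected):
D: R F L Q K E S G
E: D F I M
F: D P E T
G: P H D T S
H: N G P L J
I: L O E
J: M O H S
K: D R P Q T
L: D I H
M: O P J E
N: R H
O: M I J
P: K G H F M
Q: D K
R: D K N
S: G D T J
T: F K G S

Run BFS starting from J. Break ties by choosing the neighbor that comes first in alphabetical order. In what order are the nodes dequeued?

J -> H -> M -> O -> S -> G -> L -> N -> P -> E -> I -> D -> T -> R -> F -> K -> Q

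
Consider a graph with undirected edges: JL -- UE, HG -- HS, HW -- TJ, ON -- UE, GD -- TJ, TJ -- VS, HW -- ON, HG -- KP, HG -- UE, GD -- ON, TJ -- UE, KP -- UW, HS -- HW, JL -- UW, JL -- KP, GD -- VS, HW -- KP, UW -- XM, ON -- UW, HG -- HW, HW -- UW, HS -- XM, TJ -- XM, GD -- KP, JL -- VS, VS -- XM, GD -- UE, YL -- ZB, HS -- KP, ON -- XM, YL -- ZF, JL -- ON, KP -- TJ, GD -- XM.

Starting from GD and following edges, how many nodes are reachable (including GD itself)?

12

BFS from GD visits: GD, KP, ON, TJ, UE, VS, XM, HG, HS, HW, JL, UW
Reachable nodes: 12 of 15 total.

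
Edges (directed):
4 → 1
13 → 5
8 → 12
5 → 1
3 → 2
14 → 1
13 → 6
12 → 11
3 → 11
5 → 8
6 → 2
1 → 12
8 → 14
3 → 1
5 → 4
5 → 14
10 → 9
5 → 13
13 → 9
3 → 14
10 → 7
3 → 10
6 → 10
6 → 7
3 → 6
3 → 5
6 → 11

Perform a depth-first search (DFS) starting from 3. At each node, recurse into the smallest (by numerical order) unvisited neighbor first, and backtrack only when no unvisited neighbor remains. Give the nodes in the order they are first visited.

3, 1, 12, 11, 2, 5, 4, 8, 14, 13, 6, 7, 10, 9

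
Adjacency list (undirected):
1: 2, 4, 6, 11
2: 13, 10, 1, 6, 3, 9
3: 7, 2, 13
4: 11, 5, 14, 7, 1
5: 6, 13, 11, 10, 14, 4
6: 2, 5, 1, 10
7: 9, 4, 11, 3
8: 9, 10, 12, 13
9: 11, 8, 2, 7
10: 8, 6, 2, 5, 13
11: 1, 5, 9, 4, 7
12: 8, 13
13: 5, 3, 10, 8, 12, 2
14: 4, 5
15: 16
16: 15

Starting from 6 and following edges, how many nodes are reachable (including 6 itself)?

14

BFS from 6 visits: 6, 10, 5, 2, 1, 13, 8, 14, 11, 4, 9, 3, 12, 7
Reachable nodes: 14 of 16 total.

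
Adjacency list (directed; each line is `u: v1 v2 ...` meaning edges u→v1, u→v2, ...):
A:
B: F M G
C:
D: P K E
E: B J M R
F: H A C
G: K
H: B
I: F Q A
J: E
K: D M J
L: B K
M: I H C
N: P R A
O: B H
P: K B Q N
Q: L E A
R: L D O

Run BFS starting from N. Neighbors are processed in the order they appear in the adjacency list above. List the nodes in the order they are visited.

N, P, R, A, K, B, Q, L, D, O, M, J, F, G, E, H, I, C

Visit N; enqueue P, R, A → queue [P, R, A]
Visit P; enqueue K, B, Q → queue [R, A, K, B, Q]
Visit R; enqueue L, D, O → queue [A, K, B, Q, L, D, O]
Visit A → queue [K, B, Q, L, D, O]
Visit K; enqueue M, J → queue [B, Q, L, D, O, M, J]
Visit B; enqueue F, G → queue [Q, L, D, O, M, J, F, G]
Visit Q; enqueue E → queue [L, D, O, M, J, F, G, E]
Visit L → queue [D, O, M, J, F, G, E]
Visit D → queue [O, M, J, F, G, E]
Visit O; enqueue H → queue [M, J, F, G, E, H]
Visit M; enqueue I, C → queue [J, F, G, E, H, I, C]
Visit J → queue [F, G, E, H, I, C]
Visit F → queue [G, E, H, I, C]
Visit G → queue [E, H, I, C]
Visit E → queue [H, I, C]
Visit H → queue [I, C]
Visit I → queue [C]
Visit C → queue []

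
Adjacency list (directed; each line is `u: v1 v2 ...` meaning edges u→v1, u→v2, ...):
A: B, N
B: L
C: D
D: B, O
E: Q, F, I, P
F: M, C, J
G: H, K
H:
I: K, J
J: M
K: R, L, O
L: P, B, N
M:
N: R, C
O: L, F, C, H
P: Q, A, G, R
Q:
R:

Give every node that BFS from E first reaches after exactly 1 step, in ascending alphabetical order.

F, I, P, Q

Level 0: E
Level 1: F, I, P, Q
Level 2: A, C, G, J, K, M, R
Level 3: B, D, H, L, N, O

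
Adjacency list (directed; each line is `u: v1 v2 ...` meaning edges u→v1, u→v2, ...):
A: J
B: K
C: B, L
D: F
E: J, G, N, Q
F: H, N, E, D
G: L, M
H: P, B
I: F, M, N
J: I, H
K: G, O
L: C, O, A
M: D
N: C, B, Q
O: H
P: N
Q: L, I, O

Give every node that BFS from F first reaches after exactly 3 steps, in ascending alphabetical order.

I, K, L, M, O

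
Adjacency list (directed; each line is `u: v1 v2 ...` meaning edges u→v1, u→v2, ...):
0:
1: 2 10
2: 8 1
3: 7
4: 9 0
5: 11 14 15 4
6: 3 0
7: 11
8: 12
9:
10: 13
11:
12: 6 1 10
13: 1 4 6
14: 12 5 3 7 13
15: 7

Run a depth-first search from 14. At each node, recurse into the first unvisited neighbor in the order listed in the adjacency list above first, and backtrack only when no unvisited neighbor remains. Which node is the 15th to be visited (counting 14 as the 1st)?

Visit 14
14 → 12
12 → 6
6 → 3
3 → 7
7 → 11
6 → 0
12 → 1
1 → 2
2 → 8
1 → 10
10 → 13
13 → 4
4 → 9
14 → 5
5 → 15

Visit order: 14, 12, 6, 3, 7, 11, 0, 1, 2, 8, 10, 13, 4, 9, 5, 15

5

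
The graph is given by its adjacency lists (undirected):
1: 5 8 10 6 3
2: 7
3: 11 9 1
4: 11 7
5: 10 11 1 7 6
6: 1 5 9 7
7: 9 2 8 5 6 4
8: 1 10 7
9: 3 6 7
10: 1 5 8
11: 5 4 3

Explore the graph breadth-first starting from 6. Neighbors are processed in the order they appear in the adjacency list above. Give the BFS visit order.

Visit 6; enqueue 1, 5, 9, 7 → queue [1, 5, 9, 7]
Visit 1; enqueue 8, 10, 3 → queue [5, 9, 7, 8, 10, 3]
Visit 5; enqueue 11 → queue [9, 7, 8, 10, 3, 11]
Visit 9 → queue [7, 8, 10, 3, 11]
Visit 7; enqueue 2, 4 → queue [8, 10, 3, 11, 2, 4]
Visit 8 → queue [10, 3, 11, 2, 4]
Visit 10 → queue [3, 11, 2, 4]
Visit 3 → queue [11, 2, 4]
Visit 11 → queue [2, 4]
Visit 2 → queue [4]
Visit 4 → queue []

6 1 5 9 7 8 10 3 11 2 4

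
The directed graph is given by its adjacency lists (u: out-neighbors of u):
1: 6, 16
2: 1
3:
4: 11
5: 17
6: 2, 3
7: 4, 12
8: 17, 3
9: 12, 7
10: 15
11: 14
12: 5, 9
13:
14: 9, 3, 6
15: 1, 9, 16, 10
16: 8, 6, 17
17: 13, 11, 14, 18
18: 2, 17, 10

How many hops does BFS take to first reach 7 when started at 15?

2

Level 0: 15
Level 1: 1, 9, 10, 16
Level 2: 6, 7, 8, 12, 17
Level 3: 2, 3, 4, 5, 11, 13, 14, 18
7 first appears at level 2.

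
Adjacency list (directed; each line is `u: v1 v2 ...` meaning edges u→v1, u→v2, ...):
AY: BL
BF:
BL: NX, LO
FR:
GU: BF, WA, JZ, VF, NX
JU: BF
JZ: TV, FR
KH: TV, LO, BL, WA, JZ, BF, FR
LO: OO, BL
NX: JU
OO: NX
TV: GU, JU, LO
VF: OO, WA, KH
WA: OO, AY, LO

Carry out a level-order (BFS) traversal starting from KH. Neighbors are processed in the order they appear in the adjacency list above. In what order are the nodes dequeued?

KH, TV, LO, BL, WA, JZ, BF, FR, GU, JU, OO, NX, AY, VF

Visit KH; enqueue TV, LO, BL, WA, JZ, BF, FR → queue [TV, LO, BL, WA, JZ, BF, FR]
Visit TV; enqueue GU, JU → queue [LO, BL, WA, JZ, BF, FR, GU, JU]
Visit LO; enqueue OO → queue [BL, WA, JZ, BF, FR, GU, JU, OO]
Visit BL; enqueue NX → queue [WA, JZ, BF, FR, GU, JU, OO, NX]
Visit WA; enqueue AY → queue [JZ, BF, FR, GU, JU, OO, NX, AY]
Visit JZ → queue [BF, FR, GU, JU, OO, NX, AY]
Visit BF → queue [FR, GU, JU, OO, NX, AY]
Visit FR → queue [GU, JU, OO, NX, AY]
Visit GU; enqueue VF → queue [JU, OO, NX, AY, VF]
Visit JU → queue [OO, NX, AY, VF]
Visit OO → queue [NX, AY, VF]
Visit NX → queue [AY, VF]
Visit AY → queue [VF]
Visit VF → queue []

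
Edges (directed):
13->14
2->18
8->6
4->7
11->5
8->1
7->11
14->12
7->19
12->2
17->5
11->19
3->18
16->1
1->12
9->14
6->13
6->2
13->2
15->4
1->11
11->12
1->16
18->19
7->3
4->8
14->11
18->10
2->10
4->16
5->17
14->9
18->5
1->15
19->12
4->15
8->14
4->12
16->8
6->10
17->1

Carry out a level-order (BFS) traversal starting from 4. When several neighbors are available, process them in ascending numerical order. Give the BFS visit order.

Visit 4; enqueue 7, 8, 12, 15, 16 → queue [7, 8, 12, 15, 16]
Visit 7; enqueue 3, 11, 19 → queue [8, 12, 15, 16, 3, 11, 19]
Visit 8; enqueue 1, 6, 14 → queue [12, 15, 16, 3, 11, 19, 1, 6, 14]
Visit 12; enqueue 2 → queue [15, 16, 3, 11, 19, 1, 6, 14, 2]
Visit 15 → queue [16, 3, 11, 19, 1, 6, 14, 2]
Visit 16 → queue [3, 11, 19, 1, 6, 14, 2]
Visit 3; enqueue 18 → queue [11, 19, 1, 6, 14, 2, 18]
Visit 11; enqueue 5 → queue [19, 1, 6, 14, 2, 18, 5]
Visit 19 → queue [1, 6, 14, 2, 18, 5]
Visit 1 → queue [6, 14, 2, 18, 5]
Visit 6; enqueue 10, 13 → queue [14, 2, 18, 5, 10, 13]
Visit 14; enqueue 9 → queue [2, 18, 5, 10, 13, 9]
Visit 2 → queue [18, 5, 10, 13, 9]
Visit 18 → queue [5, 10, 13, 9]
Visit 5; enqueue 17 → queue [10, 13, 9, 17]
Visit 10 → queue [13, 9, 17]
Visit 13 → queue [9, 17]
Visit 9 → queue [17]
Visit 17 → queue []

4 -> 7 -> 8 -> 12 -> 15 -> 16 -> 3 -> 11 -> 19 -> 1 -> 6 -> 14 -> 2 -> 18 -> 5 -> 10 -> 13 -> 9 -> 17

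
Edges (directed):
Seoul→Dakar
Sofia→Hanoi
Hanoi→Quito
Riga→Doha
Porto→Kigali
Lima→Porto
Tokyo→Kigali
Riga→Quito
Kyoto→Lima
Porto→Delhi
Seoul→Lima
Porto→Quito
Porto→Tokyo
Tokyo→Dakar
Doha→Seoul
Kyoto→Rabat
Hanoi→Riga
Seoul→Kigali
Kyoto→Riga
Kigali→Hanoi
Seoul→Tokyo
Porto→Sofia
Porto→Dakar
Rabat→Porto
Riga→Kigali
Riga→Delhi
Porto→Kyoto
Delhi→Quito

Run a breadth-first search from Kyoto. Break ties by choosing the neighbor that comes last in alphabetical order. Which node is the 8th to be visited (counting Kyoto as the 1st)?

Delhi

Visit Kyoto; enqueue Riga, Rabat, Lima → queue [Riga, Rabat, Lima]
Visit Riga; enqueue Quito, Kigali, Doha, Delhi → queue [Rabat, Lima, Quito, Kigali, Doha, Delhi]
Visit Rabat; enqueue Porto → queue [Lima, Quito, Kigali, Doha, Delhi, Porto]
Visit Lima → queue [Quito, Kigali, Doha, Delhi, Porto]
Visit Quito → queue [Kigali, Doha, Delhi, Porto]
Visit Kigali; enqueue Hanoi → queue [Doha, Delhi, Porto, Hanoi]
Visit Doha; enqueue Seoul → queue [Delhi, Porto, Hanoi, Seoul]
Visit Delhi → queue [Porto, Hanoi, Seoul]
Visit Porto; enqueue Tokyo, Sofia, Dakar → queue [Hanoi, Seoul, Tokyo, Sofia, Dakar]
Visit Hanoi → queue [Seoul, Tokyo, Sofia, Dakar]
Visit Seoul → queue [Tokyo, Sofia, Dakar]
Visit Tokyo → queue [Sofia, Dakar]
Visit Sofia → queue [Dakar]
Visit Dakar → queue []

Visit order: Kyoto, Riga, Rabat, Lima, Quito, Kigali, Doha, Delhi, Porto, Hanoi, Seoul, Tokyo, Sofia, Dakar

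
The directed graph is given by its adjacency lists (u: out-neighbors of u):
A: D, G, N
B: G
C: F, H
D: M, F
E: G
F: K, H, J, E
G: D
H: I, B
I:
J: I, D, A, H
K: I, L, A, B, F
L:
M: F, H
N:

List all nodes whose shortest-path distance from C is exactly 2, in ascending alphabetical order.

B, E, I, J, K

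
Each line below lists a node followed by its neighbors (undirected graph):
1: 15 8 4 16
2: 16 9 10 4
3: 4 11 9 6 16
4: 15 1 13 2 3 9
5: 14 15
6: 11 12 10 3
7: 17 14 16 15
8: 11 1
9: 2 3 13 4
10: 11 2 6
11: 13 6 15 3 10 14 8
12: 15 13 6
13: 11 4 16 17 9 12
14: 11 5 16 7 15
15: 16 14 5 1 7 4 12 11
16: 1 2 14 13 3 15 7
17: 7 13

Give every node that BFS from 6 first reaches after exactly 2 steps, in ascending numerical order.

2, 4, 8, 9, 13, 14, 15, 16

Level 0: 6
Level 1: 3, 10, 11, 12
Level 2: 2, 4, 8, 9, 13, 14, 15, 16
Level 3: 1, 5, 7, 17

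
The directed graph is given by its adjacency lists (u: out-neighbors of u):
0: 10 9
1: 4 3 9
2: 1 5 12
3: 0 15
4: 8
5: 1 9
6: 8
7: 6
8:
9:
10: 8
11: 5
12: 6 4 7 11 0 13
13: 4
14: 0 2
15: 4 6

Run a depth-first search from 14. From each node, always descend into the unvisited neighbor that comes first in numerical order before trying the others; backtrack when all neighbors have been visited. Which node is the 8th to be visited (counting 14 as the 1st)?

Visit 14
14 → 0
0 → 9
0 → 10
10 → 8
14 → 2
2 → 1
1 → 3
3 → 15
15 → 4
15 → 6
2 → 5
2 → 12
12 → 7
12 → 11
12 → 13

Visit order: 14, 0, 9, 10, 8, 2, 1, 3, 15, 4, 6, 5, 12, 7, 11, 13

3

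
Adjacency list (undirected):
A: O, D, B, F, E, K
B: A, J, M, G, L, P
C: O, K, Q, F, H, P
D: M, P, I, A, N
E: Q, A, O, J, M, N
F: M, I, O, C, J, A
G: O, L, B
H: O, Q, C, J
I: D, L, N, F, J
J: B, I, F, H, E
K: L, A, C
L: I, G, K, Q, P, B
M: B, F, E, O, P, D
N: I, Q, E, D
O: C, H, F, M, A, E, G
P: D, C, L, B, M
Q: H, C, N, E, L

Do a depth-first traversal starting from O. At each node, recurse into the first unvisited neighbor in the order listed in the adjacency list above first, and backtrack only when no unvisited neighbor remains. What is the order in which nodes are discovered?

O, C, K, L, I, D, M, B, A, F, J, H, Q, N, E, G, P

Visit O
O → C
C → K
K → L
L → I
I → D
D → M
M → B
B → A
A → F
F → J
J → H
H → Q
Q → N
N → E
B → G
B → P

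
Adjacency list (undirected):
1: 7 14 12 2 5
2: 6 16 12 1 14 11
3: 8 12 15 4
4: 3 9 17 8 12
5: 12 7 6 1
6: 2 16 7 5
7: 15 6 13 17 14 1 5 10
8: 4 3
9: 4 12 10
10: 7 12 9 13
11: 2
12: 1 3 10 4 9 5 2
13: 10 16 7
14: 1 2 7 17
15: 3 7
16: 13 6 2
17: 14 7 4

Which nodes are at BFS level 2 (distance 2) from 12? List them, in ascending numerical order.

6, 7, 8, 11, 13, 14, 15, 16, 17

Level 0: 12
Level 1: 1, 2, 3, 4, 5, 9, 10
Level 2: 6, 7, 8, 11, 13, 14, 15, 16, 17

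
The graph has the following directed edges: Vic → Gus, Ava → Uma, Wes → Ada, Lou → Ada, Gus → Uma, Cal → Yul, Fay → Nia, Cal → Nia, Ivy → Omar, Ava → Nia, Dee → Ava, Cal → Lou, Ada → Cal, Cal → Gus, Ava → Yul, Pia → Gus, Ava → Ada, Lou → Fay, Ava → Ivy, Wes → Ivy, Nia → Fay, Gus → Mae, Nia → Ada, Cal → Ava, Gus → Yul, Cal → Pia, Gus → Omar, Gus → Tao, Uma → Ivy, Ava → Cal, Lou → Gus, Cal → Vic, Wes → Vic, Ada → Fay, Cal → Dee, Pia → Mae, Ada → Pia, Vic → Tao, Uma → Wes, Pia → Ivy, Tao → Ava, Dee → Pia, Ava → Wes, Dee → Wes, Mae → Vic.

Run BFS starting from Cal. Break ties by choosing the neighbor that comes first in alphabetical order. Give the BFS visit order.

Cal, Ava, Dee, Gus, Lou, Nia, Pia, Vic, Yul, Ada, Ivy, Uma, Wes, Mae, Omar, Tao, Fay

Visit Cal; enqueue Ava, Dee, Gus, Lou, Nia, Pia, Vic, Yul → queue [Ava, Dee, Gus, Lou, Nia, Pia, Vic, Yul]
Visit Ava; enqueue Ada, Ivy, Uma, Wes → queue [Dee, Gus, Lou, Nia, Pia, Vic, Yul, Ada, Ivy, Uma, Wes]
Visit Dee → queue [Gus, Lou, Nia, Pia, Vic, Yul, Ada, Ivy, Uma, Wes]
Visit Gus; enqueue Mae, Omar, Tao → queue [Lou, Nia, Pia, Vic, Yul, Ada, Ivy, Uma, Wes, Mae, Omar, Tao]
Visit Lou; enqueue Fay → queue [Nia, Pia, Vic, Yul, Ada, Ivy, Uma, Wes, Mae, Omar, Tao, Fay]
Visit Nia → queue [Pia, Vic, Yul, Ada, Ivy, Uma, Wes, Mae, Omar, Tao, Fay]
Visit Pia → queue [Vic, Yul, Ada, Ivy, Uma, Wes, Mae, Omar, Tao, Fay]
Visit Vic → queue [Yul, Ada, Ivy, Uma, Wes, Mae, Omar, Tao, Fay]
Visit Yul → queue [Ada, Ivy, Uma, Wes, Mae, Omar, Tao, Fay]
Visit Ada → queue [Ivy, Uma, Wes, Mae, Omar, Tao, Fay]
Visit Ivy → queue [Uma, Wes, Mae, Omar, Tao, Fay]
Visit Uma → queue [Wes, Mae, Omar, Tao, Fay]
Visit Wes → queue [Mae, Omar, Tao, Fay]
Visit Mae → queue [Omar, Tao, Fay]
Visit Omar → queue [Tao, Fay]
Visit Tao → queue [Fay]
Visit Fay → queue []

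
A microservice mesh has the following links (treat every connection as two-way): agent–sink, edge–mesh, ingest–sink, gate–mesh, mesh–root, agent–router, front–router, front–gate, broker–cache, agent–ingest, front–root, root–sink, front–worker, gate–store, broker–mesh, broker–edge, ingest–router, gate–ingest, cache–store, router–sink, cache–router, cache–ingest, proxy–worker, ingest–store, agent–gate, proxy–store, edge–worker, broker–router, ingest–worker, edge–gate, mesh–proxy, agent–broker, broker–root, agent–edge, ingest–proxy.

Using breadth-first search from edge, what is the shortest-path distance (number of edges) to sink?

2

Level 0: edge
Level 1: agent, broker, gate, mesh, worker
Level 2: cache, front, ingest, proxy, root, router, sink, store
sink first appears at level 2.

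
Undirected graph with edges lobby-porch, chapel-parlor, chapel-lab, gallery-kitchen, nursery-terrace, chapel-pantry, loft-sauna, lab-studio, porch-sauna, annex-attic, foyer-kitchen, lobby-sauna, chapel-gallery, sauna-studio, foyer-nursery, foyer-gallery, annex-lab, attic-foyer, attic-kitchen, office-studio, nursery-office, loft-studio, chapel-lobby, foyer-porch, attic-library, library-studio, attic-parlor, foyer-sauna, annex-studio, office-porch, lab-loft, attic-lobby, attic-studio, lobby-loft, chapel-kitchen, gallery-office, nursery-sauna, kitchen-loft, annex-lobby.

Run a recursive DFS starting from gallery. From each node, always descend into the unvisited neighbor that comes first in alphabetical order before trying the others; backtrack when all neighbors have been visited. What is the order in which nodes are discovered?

Visit gallery
gallery → chapel
chapel → kitchen
kitchen → attic
attic → annex
annex → lab
lab → loft
loft → lobby
lobby → porch
porch → foyer
foyer → nursery
nursery → office
office → studio
studio → library
studio → sauna
nursery → terrace
attic → parlor
chapel → pantry

gallery, chapel, kitchen, attic, annex, lab, loft, lobby, porch, foyer, nursery, office, studio, library, sauna, terrace, parlor, pantry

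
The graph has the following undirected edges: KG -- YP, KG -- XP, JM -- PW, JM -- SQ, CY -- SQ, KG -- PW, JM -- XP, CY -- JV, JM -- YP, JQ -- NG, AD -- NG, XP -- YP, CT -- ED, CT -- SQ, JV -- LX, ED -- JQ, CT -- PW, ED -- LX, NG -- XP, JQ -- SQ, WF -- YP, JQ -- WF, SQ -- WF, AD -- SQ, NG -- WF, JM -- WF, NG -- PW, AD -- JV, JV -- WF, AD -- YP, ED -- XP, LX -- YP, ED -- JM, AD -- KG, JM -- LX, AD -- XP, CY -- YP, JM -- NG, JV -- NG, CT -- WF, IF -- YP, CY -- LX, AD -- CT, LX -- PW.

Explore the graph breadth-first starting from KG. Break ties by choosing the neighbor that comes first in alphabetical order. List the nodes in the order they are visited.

KG → AD → PW → XP → YP → CT → JV → NG → SQ → JM → LX → ED → CY → IF → WF → JQ

Visit KG; enqueue AD, PW, XP, YP → queue [AD, PW, XP, YP]
Visit AD; enqueue CT, JV, NG, SQ → queue [PW, XP, YP, CT, JV, NG, SQ]
Visit PW; enqueue JM, LX → queue [XP, YP, CT, JV, NG, SQ, JM, LX]
Visit XP; enqueue ED → queue [YP, CT, JV, NG, SQ, JM, LX, ED]
Visit YP; enqueue CY, IF, WF → queue [CT, JV, NG, SQ, JM, LX, ED, CY, IF, WF]
Visit CT → queue [JV, NG, SQ, JM, LX, ED, CY, IF, WF]
Visit JV → queue [NG, SQ, JM, LX, ED, CY, IF, WF]
Visit NG; enqueue JQ → queue [SQ, JM, LX, ED, CY, IF, WF, JQ]
Visit SQ → queue [JM, LX, ED, CY, IF, WF, JQ]
Visit JM → queue [LX, ED, CY, IF, WF, JQ]
Visit LX → queue [ED, CY, IF, WF, JQ]
Visit ED → queue [CY, IF, WF, JQ]
Visit CY → queue [IF, WF, JQ]
Visit IF → queue [WF, JQ]
Visit WF → queue [JQ]
Visit JQ → queue []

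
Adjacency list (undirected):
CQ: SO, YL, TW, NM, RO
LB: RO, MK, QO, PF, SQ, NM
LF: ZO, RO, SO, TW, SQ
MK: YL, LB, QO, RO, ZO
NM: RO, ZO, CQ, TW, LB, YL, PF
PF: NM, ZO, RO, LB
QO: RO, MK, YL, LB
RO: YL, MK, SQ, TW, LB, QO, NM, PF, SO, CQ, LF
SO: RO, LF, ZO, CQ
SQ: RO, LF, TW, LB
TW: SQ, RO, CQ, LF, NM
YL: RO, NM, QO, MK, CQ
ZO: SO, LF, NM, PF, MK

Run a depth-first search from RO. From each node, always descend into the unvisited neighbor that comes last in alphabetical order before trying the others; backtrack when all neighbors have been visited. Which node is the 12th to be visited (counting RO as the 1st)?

NM

Visit RO
RO → YL
YL → QO
QO → MK
MK → ZO
ZO → SO
SO → LF
LF → TW
TW → SQ
SQ → LB
LB → PF
PF → NM
NM → CQ

Visit order: RO, YL, QO, MK, ZO, SO, LF, TW, SQ, LB, PF, NM, CQ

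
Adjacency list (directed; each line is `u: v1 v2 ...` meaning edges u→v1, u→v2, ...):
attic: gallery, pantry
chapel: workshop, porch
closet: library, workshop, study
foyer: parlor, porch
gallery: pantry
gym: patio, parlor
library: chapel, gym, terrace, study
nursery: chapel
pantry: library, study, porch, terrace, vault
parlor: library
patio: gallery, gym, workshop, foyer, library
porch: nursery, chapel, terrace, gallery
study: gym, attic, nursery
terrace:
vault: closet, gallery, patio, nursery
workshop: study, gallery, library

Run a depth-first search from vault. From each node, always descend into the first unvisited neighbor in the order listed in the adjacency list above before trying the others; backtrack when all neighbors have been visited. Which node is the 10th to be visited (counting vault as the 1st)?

Visit vault
vault → closet
closet → library
library → chapel
chapel → workshop
workshop → study
study → gym
gym → patio
patio → gallery
gallery → pantry
pantry → porch
porch → nursery
porch → terrace
patio → foyer
foyer → parlor
study → attic

Visit order: vault, closet, library, chapel, workshop, study, gym, patio, gallery, pantry, porch, nursery, terrace, foyer, parlor, attic

pantry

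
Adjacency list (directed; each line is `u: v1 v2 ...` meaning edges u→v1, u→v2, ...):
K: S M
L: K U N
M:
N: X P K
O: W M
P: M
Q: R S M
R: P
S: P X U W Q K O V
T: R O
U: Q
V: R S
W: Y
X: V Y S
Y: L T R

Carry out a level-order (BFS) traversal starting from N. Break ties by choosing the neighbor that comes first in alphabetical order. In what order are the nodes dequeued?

Visit N; enqueue K, P, X → queue [K, P, X]
Visit K; enqueue M, S → queue [P, X, M, S]
Visit P → queue [X, M, S]
Visit X; enqueue V, Y → queue [M, S, V, Y]
Visit M → queue [S, V, Y]
Visit S; enqueue O, Q, U, W → queue [V, Y, O, Q, U, W]
Visit V; enqueue R → queue [Y, O, Q, U, W, R]
Visit Y; enqueue L, T → queue [O, Q, U, W, R, L, T]
Visit O → queue [Q, U, W, R, L, T]
Visit Q → queue [U, W, R, L, T]
Visit U → queue [W, R, L, T]
Visit W → queue [R, L, T]
Visit R → queue [L, T]
Visit L → queue [T]
Visit T → queue []

N, K, P, X, M, S, V, Y, O, Q, U, W, R, L, T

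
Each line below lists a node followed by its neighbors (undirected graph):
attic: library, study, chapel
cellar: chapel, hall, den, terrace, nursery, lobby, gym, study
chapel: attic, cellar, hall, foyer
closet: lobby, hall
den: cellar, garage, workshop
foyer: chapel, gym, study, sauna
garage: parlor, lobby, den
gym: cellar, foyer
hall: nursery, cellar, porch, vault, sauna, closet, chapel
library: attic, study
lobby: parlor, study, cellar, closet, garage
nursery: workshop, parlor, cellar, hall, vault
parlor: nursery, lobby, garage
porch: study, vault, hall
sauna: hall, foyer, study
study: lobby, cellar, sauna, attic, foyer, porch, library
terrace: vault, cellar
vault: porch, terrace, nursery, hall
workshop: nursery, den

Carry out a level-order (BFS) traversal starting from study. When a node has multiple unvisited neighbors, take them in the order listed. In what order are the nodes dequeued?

Visit study; enqueue lobby, cellar, sauna, attic, foyer, porch, library → queue [lobby, cellar, sauna, attic, foyer, porch, library]
Visit lobby; enqueue parlor, closet, garage → queue [cellar, sauna, attic, foyer, porch, library, parlor, closet, garage]
Visit cellar; enqueue chapel, hall, den, terrace, nursery, gym → queue [sauna, attic, foyer, porch, library, parlor, closet, garage, chapel, hall, den, terrace, nursery, gym]
Visit sauna → queue [attic, foyer, porch, library, parlor, closet, garage, chapel, hall, den, terrace, nursery, gym]
Visit attic → queue [foyer, porch, library, parlor, closet, garage, chapel, hall, den, terrace, nursery, gym]
Visit foyer → queue [porch, library, parlor, closet, garage, chapel, hall, den, terrace, nursery, gym]
Visit porch; enqueue vault → queue [library, parlor, closet, garage, chapel, hall, den, terrace, nursery, gym, vault]
Visit library → queue [parlor, closet, garage, chapel, hall, den, terrace, nursery, gym, vault]
Visit parlor → queue [closet, garage, chapel, hall, den, terrace, nursery, gym, vault]
Visit closet → queue [garage, chapel, hall, den, terrace, nursery, gym, vault]
Visit garage → queue [chapel, hall, den, terrace, nursery, gym, vault]
Visit chapel → queue [hall, den, terrace, nursery, gym, vault]
Visit hall → queue [den, terrace, nursery, gym, vault]
Visit den; enqueue workshop → queue [terrace, nursery, gym, vault, workshop]
Visit terrace → queue [nursery, gym, vault, workshop]
Visit nursery → queue [gym, vault, workshop]
Visit gym → queue [vault, workshop]
Visit vault → queue [workshop]
Visit workshop → queue []

study lobby cellar sauna attic foyer porch library parlor closet garage chapel hall den terrace nursery gym vault workshop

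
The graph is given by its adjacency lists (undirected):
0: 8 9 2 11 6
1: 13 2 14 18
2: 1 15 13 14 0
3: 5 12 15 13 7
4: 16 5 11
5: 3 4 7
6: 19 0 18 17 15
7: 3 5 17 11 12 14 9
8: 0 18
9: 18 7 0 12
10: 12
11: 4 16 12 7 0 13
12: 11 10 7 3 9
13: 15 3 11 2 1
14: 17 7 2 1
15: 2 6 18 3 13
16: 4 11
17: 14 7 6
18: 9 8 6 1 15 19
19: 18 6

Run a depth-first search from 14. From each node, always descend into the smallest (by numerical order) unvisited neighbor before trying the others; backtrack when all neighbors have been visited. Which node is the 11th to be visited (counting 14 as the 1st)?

Visit 14
14 → 1
1 → 2
2 → 0
0 → 6
6 → 15
15 → 3
3 → 5
5 → 4
4 → 11
11 → 7
7 → 9
9 → 12
12 → 10
9 → 18
18 → 8
18 → 19
7 → 17
11 → 13
11 → 16

Visit order: 14, 1, 2, 0, 6, 15, 3, 5, 4, 11, 7, 9, 12, 10, 18, 8, 19, 17, 13, 16

7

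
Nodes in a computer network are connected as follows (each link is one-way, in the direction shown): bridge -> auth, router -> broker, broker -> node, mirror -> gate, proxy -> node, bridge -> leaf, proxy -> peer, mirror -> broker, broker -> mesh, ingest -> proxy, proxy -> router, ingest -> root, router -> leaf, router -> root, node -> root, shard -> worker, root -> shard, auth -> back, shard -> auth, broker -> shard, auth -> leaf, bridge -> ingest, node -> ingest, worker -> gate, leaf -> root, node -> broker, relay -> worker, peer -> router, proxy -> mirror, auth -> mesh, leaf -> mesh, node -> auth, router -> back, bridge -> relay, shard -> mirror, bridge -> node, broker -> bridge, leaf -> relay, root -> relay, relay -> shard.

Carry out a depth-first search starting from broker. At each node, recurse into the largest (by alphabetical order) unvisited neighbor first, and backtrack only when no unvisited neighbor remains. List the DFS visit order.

Visit broker
broker → shard
shard → worker
worker → gate
shard → mirror
shard → auth
auth → mesh
auth → leaf
leaf → root
root → relay
auth → back
broker → node
node → ingest
ingest → proxy
proxy → router
proxy → peer
broker → bridge

broker, shard, worker, gate, mirror, auth, mesh, leaf, root, relay, back, node, ingest, proxy, router, peer, bridge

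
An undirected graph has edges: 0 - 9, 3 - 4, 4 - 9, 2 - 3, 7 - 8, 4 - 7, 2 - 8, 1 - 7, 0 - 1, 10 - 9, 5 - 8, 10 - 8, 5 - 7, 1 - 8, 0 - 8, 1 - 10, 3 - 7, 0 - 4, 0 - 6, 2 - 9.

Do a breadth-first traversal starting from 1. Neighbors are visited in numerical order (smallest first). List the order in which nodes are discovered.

1 -> 0 -> 7 -> 8 -> 10 -> 4 -> 6 -> 9 -> 3 -> 5 -> 2

Visit 1; enqueue 0, 7, 8, 10 → queue [0, 7, 8, 10]
Visit 0; enqueue 4, 6, 9 → queue [7, 8, 10, 4, 6, 9]
Visit 7; enqueue 3, 5 → queue [8, 10, 4, 6, 9, 3, 5]
Visit 8; enqueue 2 → queue [10, 4, 6, 9, 3, 5, 2]
Visit 10 → queue [4, 6, 9, 3, 5, 2]
Visit 4 → queue [6, 9, 3, 5, 2]
Visit 6 → queue [9, 3, 5, 2]
Visit 9 → queue [3, 5, 2]
Visit 3 → queue [5, 2]
Visit 5 → queue [2]
Visit 2 → queue []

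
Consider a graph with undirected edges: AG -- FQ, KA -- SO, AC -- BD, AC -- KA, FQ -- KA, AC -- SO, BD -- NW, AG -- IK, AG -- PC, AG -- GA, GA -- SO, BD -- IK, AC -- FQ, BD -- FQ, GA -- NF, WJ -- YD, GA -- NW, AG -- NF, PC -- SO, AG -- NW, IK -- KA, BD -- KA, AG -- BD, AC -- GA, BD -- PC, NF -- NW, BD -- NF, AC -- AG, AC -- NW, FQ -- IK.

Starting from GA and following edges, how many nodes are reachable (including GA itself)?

BFS from GA visits: GA, AC, AG, NF, NW, SO, BD, FQ, KA, IK, PC
Reachable nodes: 11 of 13 total.

11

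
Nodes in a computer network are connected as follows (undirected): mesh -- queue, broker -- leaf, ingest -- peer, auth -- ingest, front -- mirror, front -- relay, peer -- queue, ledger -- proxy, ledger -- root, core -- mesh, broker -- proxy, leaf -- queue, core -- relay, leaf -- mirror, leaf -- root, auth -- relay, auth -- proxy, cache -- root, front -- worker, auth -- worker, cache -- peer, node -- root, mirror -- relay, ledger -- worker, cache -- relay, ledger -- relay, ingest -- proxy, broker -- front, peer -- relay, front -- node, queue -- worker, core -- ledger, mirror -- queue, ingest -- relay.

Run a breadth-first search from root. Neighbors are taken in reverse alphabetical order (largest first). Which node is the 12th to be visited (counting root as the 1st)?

Visit root; enqueue node, ledger, leaf, cache → queue [node, ledger, leaf, cache]
Visit node; enqueue front → queue [ledger, leaf, cache, front]
Visit ledger; enqueue worker, relay, proxy, core → queue [leaf, cache, front, worker, relay, proxy, core]
Visit leaf; enqueue queue, mirror, broker → queue [cache, front, worker, relay, proxy, core, queue, mirror, broker]
Visit cache; enqueue peer → queue [front, worker, relay, proxy, core, queue, mirror, broker, peer]
Visit front → queue [worker, relay, proxy, core, queue, mirror, broker, peer]
Visit worker; enqueue auth → queue [relay, proxy, core, queue, mirror, broker, peer, auth]
Visit relay; enqueue ingest → queue [proxy, core, queue, mirror, broker, peer, auth, ingest]
Visit proxy → queue [core, queue, mirror, broker, peer, auth, ingest]
Visit core; enqueue mesh → queue [queue, mirror, broker, peer, auth, ingest, mesh]
Visit queue → queue [mirror, broker, peer, auth, ingest, mesh]
Visit mirror → queue [broker, peer, auth, ingest, mesh]
Visit broker → queue [peer, auth, ingest, mesh]
Visit peer → queue [auth, ingest, mesh]
Visit auth → queue [ingest, mesh]
Visit ingest → queue [mesh]
Visit mesh → queue []

Visit order: root, node, ledger, leaf, cache, front, worker, relay, proxy, core, queue, mirror, broker, peer, auth, ingest, mesh

mirror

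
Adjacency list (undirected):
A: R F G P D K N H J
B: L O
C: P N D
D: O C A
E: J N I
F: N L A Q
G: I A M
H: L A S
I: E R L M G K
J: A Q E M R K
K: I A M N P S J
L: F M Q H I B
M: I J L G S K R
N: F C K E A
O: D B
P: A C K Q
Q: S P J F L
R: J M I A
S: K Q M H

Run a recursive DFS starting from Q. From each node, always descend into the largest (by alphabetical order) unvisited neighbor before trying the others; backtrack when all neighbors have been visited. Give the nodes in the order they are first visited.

Visit Q
Q → S
S → M
M → R
R → J
J → K
K → P
P → C
C → N
N → F
F → L
L → I
I → G
G → A
A → H
A → D
D → O
O → B
I → E

Q, S, M, R, J, K, P, C, N, F, L, I, G, A, H, D, O, B, E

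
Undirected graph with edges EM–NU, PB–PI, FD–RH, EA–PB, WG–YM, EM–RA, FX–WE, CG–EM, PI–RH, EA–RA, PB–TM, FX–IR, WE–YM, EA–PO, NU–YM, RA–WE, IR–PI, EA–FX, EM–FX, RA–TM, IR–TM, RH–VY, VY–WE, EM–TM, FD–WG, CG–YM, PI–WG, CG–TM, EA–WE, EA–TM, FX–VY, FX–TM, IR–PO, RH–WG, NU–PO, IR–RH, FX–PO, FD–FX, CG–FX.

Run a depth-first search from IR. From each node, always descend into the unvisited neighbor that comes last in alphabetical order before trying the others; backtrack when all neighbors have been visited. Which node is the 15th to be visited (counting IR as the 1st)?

PB

Visit IR
IR → TM
TM → RA
RA → WE
WE → YM
YM → WG
WG → RH
RH → VY
VY → FX
FX → PO
PO → NU
NU → EM
EM → CG
PO → EA
EA → PB
PB → PI
FX → FD

Visit order: IR, TM, RA, WE, YM, WG, RH, VY, FX, PO, NU, EM, CG, EA, PB, PI, FD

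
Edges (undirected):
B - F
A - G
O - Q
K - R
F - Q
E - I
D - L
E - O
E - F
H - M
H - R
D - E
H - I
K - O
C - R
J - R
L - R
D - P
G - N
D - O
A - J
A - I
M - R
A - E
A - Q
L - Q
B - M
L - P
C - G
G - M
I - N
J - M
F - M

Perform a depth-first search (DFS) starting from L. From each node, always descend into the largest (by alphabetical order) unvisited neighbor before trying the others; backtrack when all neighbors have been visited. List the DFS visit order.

L → R → M → J → A → Q → O → K → E → I → N → G → C → H → F → B → D → P

Visit L
L → R
R → M
M → J
J → A
A → Q
Q → O
O → K
O → E
E → I
I → N
N → G
G → C
I → H
E → F
F → B
E → D
D → P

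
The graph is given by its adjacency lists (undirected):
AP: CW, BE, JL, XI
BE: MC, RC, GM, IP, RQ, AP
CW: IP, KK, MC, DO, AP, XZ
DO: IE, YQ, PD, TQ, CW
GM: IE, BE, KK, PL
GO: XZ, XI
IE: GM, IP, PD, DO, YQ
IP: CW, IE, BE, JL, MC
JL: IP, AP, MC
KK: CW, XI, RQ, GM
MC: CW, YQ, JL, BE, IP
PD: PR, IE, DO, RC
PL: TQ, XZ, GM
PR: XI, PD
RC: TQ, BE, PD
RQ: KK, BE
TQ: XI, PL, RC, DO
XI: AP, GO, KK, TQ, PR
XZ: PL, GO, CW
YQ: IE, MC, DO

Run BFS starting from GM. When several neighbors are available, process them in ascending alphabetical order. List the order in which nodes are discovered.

GM, BE, IE, KK, PL, AP, IP, MC, RC, RQ, DO, PD, YQ, CW, XI, TQ, XZ, JL, PR, GO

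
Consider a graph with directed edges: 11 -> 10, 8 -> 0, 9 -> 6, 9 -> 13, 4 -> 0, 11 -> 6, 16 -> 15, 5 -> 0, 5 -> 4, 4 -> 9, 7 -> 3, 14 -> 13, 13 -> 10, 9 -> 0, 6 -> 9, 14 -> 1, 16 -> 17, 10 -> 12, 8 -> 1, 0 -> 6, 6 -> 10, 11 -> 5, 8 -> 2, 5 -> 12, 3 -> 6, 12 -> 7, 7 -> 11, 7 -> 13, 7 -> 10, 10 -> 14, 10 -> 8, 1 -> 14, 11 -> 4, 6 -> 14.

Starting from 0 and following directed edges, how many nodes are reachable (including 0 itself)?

BFS from 0 visits: 0, 6, 9, 10, 14, 13, 8, 12, 1, 2, 7, 3, 11, 4, 5
Reachable nodes: 15 of 18 total.

15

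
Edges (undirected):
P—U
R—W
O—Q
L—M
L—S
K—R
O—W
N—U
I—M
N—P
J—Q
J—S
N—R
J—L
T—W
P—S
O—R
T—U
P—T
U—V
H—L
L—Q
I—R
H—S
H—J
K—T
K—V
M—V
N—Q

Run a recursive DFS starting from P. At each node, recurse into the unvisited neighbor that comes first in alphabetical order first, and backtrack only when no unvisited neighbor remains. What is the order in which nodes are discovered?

P, N, Q, J, H, L, M, I, R, K, T, U, V, W, O, S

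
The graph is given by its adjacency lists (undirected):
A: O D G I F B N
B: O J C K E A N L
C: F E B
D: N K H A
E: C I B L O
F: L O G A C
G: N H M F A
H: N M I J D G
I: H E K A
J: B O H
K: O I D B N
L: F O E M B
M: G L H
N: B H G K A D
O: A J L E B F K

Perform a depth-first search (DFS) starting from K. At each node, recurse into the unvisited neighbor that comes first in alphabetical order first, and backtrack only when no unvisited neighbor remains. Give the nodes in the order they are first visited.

Visit K
K → B
B → A
A → D
D → H
H → G
G → F
F → C
C → E
E → I
E → L
L → M
L → O
O → J
G → N

K, B, A, D, H, G, F, C, E, I, L, M, O, J, N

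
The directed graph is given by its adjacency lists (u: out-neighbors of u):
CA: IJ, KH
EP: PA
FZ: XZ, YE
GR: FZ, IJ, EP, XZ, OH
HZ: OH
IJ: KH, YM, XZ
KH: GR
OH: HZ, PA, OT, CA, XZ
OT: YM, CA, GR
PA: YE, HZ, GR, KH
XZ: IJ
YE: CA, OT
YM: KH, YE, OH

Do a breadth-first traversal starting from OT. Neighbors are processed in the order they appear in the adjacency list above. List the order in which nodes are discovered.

OT → YM → CA → GR → KH → YE → OH → IJ → FZ → EP → XZ → HZ → PA

Visit OT; enqueue YM, CA, GR → queue [YM, CA, GR]
Visit YM; enqueue KH, YE, OH → queue [CA, GR, KH, YE, OH]
Visit CA; enqueue IJ → queue [GR, KH, YE, OH, IJ]
Visit GR; enqueue FZ, EP, XZ → queue [KH, YE, OH, IJ, FZ, EP, XZ]
Visit KH → queue [YE, OH, IJ, FZ, EP, XZ]
Visit YE → queue [OH, IJ, FZ, EP, XZ]
Visit OH; enqueue HZ, PA → queue [IJ, FZ, EP, XZ, HZ, PA]
Visit IJ → queue [FZ, EP, XZ, HZ, PA]
Visit FZ → queue [EP, XZ, HZ, PA]
Visit EP → queue [XZ, HZ, PA]
Visit XZ → queue [HZ, PA]
Visit HZ → queue [PA]
Visit PA → queue []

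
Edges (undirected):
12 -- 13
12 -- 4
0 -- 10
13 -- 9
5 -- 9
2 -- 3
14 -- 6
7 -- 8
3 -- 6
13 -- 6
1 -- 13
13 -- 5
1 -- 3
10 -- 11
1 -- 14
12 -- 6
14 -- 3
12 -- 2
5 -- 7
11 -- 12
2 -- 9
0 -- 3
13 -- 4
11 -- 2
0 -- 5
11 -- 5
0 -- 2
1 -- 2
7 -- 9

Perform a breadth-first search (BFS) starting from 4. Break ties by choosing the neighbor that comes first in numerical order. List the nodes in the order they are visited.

4, 12, 13, 2, 6, 11, 1, 5, 9, 0, 3, 14, 10, 7, 8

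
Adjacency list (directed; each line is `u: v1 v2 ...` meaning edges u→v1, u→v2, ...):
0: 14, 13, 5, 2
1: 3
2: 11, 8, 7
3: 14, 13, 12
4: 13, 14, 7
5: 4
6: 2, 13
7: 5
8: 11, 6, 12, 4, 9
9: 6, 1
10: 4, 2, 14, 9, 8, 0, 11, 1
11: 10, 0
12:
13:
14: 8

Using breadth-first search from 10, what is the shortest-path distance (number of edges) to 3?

2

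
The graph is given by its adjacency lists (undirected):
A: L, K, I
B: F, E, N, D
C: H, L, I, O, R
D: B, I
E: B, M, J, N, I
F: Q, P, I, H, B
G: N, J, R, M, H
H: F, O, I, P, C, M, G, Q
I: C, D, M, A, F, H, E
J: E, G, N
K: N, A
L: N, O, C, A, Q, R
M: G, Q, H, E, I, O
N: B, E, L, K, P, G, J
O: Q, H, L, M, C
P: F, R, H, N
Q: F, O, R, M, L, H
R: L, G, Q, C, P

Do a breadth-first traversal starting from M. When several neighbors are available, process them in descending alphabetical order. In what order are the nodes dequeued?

M, Q, O, I, H, G, E, R, L, F, C, D, A, P, N, J, B, K

Visit M; enqueue Q, O, I, H, G, E → queue [Q, O, I, H, G, E]
Visit Q; enqueue R, L, F → queue [O, I, H, G, E, R, L, F]
Visit O; enqueue C → queue [I, H, G, E, R, L, F, C]
Visit I; enqueue D, A → queue [H, G, E, R, L, F, C, D, A]
Visit H; enqueue P → queue [G, E, R, L, F, C, D, A, P]
Visit G; enqueue N, J → queue [E, R, L, F, C, D, A, P, N, J]
Visit E; enqueue B → queue [R, L, F, C, D, A, P, N, J, B]
Visit R → queue [L, F, C, D, A, P, N, J, B]
Visit L → queue [F, C, D, A, P, N, J, B]
Visit F → queue [C, D, A, P, N, J, B]
Visit C → queue [D, A, P, N, J, B]
Visit D → queue [A, P, N, J, B]
Visit A; enqueue K → queue [P, N, J, B, K]
Visit P → queue [N, J, B, K]
Visit N → queue [J, B, K]
Visit J → queue [B, K]
Visit B → queue [K]
Visit K → queue []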